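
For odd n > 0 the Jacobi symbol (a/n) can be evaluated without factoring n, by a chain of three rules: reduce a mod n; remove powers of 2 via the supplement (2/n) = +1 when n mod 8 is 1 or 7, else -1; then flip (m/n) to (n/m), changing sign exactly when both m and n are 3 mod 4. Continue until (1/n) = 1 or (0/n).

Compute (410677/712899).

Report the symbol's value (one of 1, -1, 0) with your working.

-1

reciprocity: (410677/712899) = +1·(712899/410677) since 410677 mod 4 = 1, 712899 mod 4 = 3; sign now +1
(712899/410677) = (302222/410677)   [reduce mod 410677]
302222 = 2^1·151111; (2/410677) = -1 since 410677 mod 8 = 5, so (302222/410677) = (-1)^1·(151111/410677); sign now -1
reciprocity: (151111/410677) = +1·(410677/151111) since 151111 mod 4 = 3, 410677 mod 4 = 1; sign now -1
(410677/151111) = (108455/151111)   [reduce mod 151111]
reciprocity: (108455/151111) = -1·(151111/108455) since 108455 mod 4 = 3, 151111 mod 4 = 3; sign now +1
(151111/108455) = (42656/108455)   [reduce mod 108455]
42656 = 2^5·1333; (2/108455) = +1 since 108455 mod 8 = 7, so (42656/108455) = (+1)^5·(1333/108455); sign now +1
reciprocity: (1333/108455) = +1·(108455/1333) since 1333 mod 4 = 1, 108455 mod 4 = 3; sign now +1
(108455/1333) = (482/1333)   [reduce mod 1333]
482 = 2^1·241; (2/1333) = -1 since 1333 mod 8 = 5, so (482/1333) = (-1)^1·(241/1333); sign now -1
reciprocity: (241/1333) = +1·(1333/241) since 241 mod 4 = 1, 1333 mod 4 = 1; sign now -1
(1333/241) = (128/241)   [reduce mod 241]
128 = 2^7·1; (2/241) = +1 since 241 mod 8 = 1, so (128/241) = (+1)^7·(1/241); sign now -1
(1/241) = 1; final value = sign = -1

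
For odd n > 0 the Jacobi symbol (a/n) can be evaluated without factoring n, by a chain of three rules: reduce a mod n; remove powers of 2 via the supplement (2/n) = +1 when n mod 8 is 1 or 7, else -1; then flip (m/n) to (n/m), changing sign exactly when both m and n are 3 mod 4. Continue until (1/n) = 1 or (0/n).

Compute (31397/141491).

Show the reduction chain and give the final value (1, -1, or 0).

reciprocity: (31397/141491) = +1·(141491/31397) since 31397 mod 4 = 1, 141491 mod 4 = 3; sign now +1
(141491/31397) = (15903/31397)   [reduce mod 31397]
reciprocity: (15903/31397) = +1·(31397/15903) since 15903 mod 4 = 3, 31397 mod 4 = 1; sign now +1
(31397/15903) = (15494/15903)   [reduce mod 15903]
15494 = 2^1·7747; (2/15903) = +1 since 15903 mod 8 = 7, so (15494/15903) = (+1)^1·(7747/15903); sign now +1
reciprocity: (7747/15903) = -1·(15903/7747) since 7747 mod 4 = 3, 15903 mod 4 = 3; sign now -1
(15903/7747) = (409/7747)   [reduce mod 7747]
reciprocity: (409/7747) = +1·(7747/409) since 409 mod 4 = 1, 7747 mod 4 = 3; sign now -1
(7747/409) = (385/409)   [reduce mod 409]
reciprocity: (385/409) = +1·(409/385) since 385 mod 4 = 1, 409 mod 4 = 1; sign now -1
(409/385) = (24/385)   [reduce mod 385]
24 = 2^3·3; (2/385) = +1 since 385 mod 8 = 1, so (24/385) = (+1)^3·(3/385); sign now -1
reciprocity: (3/385) = +1·(385/3) since 3 mod 4 = 3, 385 mod 4 = 1; sign now -1
(385/3) = (1/3)   [reduce mod 3]
(1/3) = 1; final value = sign = -1

-1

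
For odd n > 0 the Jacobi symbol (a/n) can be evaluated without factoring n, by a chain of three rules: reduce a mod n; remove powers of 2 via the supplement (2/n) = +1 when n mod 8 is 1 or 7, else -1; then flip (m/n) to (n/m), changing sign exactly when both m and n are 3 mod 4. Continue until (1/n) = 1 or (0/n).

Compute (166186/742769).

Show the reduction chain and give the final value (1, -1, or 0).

factor out 2^1: 166186 = 2^1·83093; with 742769 mod 8 = 1, (2/742769) = +1; sign now +1; continue with (83093/742769)
flip (83093/742769) -> (742769/83093): both odd, 83093 mod 4 = 1, 742769 mod 4 = 1, so the flip contributes +1; sign now +1
(742769/83093): 742769 mod 83093 = 78025, so (742769/83093) = (78025/83093)
flip (78025/83093) -> (83093/78025): both odd, 78025 mod 4 = 1, 83093 mod 4 = 1, so the flip contributes +1; sign now +1
(83093/78025): 83093 mod 78025 = 5068, so (83093/78025) = (5068/78025)
factor out 2^2: 5068 = 2^2·1267; with 78025 mod 8 = 1, (2/78025) = +1; sign now +1; continue with (1267/78025)
flip (1267/78025) -> (78025/1267): both odd, 1267 mod 4 = 3, 78025 mod 4 = 1, so the flip contributes +1; sign now +1
(78025/1267): 78025 mod 1267 = 738, so (78025/1267) = (738/1267)
factor out 2^1: 738 = 2^1·369; with 1267 mod 8 = 3, (2/1267) = -1; sign now -1; continue with (369/1267)
flip (369/1267) -> (1267/369): both odd, 369 mod 4 = 1, 1267 mod 4 = 3, so the flip contributes +1; sign now -1
(1267/369): 1267 mod 369 = 160, so (1267/369) = (160/369)
factor out 2^5: 160 = 2^5·5; with 369 mod 8 = 1, (2/369) = +1; sign now -1; continue with (5/369)
flip (5/369) -> (369/5): both odd, 5 mod 4 = 1, 369 mod 4 = 1, so the flip contributes +1; sign now -1
(369/5): 369 mod 5 = 4, so (369/5) = (4/5)
factor out 2^2: 4 = 2^2·1; with 5 mod 8 = 5, (2/5) = -1; sign now -1; continue with (1/5)
reached (1/5) = 1, so the symbol is -1

-1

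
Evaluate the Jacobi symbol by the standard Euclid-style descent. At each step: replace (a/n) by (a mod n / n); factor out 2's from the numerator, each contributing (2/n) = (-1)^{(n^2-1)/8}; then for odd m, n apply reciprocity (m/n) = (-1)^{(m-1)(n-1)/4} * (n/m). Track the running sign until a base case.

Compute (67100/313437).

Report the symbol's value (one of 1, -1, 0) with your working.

factor out 2^2: 67100 = 2^2·16775; with 313437 mod 8 = 5, (2/313437) = -1; sign now +1; continue with (16775/313437)
flip (16775/313437) -> (313437/16775): both odd, 16775 mod 4 = 3, 313437 mod 4 = 1, so the flip contributes +1; sign now +1
(313437/16775): 313437 mod 16775 = 11487, so (313437/16775) = (11487/16775)
flip (11487/16775) -> (16775/11487): both odd, 11487 mod 4 = 3, 16775 mod 4 = 3, so the flip contributes -1; sign now -1
(16775/11487): 16775 mod 11487 = 5288, so (16775/11487) = (5288/11487)
factor out 2^3: 5288 = 2^3·661; with 11487 mod 8 = 7, (2/11487) = +1; sign now -1; continue with (661/11487)
flip (661/11487) -> (11487/661): both odd, 661 mod 4 = 1, 11487 mod 4 = 3, so the flip contributes +1; sign now -1
(11487/661): 11487 mod 661 = 250, so (11487/661) = (250/661)
factor out 2^1: 250 = 2^1·125; with 661 mod 8 = 5, (2/661) = -1; sign now +1; continue with (125/661)
flip (125/661) -> (661/125): both odd, 125 mod 4 = 1, 661 mod 4 = 1, so the flip contributes +1; sign now +1
(661/125): 661 mod 125 = 36, so (661/125) = (36/125)
factor out 2^2: 36 = 2^2·9; with 125 mod 8 = 5, (2/125) = -1; sign now +1; continue with (9/125)
flip (9/125) -> (125/9): both odd, 9 mod 4 = 1, 125 mod 4 = 1, so the flip contributes +1; sign now +1
(125/9): 125 mod 9 = 8, so (125/9) = (8/9)
factor out 2^3: 8 = 2^3·1; with 9 mod 8 = 1, (2/9) = +1; sign now +1; continue with (1/9)
reached (1/9) = 1, so the symbol is +1

1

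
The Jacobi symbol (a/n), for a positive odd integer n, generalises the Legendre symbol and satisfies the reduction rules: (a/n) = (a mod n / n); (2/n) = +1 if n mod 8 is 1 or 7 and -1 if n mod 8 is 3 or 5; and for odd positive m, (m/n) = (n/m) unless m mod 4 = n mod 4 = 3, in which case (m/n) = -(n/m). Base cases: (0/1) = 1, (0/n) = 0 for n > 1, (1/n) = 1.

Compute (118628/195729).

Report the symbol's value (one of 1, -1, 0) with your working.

118628 = 2^2·29657; (2/195729) = +1 since 195729 mod 8 = 1, so (118628/195729) = (+1)^2·(29657/195729); sign now +1
reciprocity: (29657/195729) = +1·(195729/29657) since 29657 mod 4 = 1, 195729 mod 4 = 1; sign now +1
(195729/29657) = (17787/29657)   [reduce mod 29657]
reciprocity: (17787/29657) = +1·(29657/17787) since 17787 mod 4 = 3, 29657 mod 4 = 1; sign now +1
(29657/17787) = (11870/17787)   [reduce mod 17787]
11870 = 2^1·5935; (2/17787) = -1 since 17787 mod 8 = 3, so (11870/17787) = (-1)^1·(5935/17787); sign now -1
reciprocity: (5935/17787) = -1·(17787/5935) since 5935 mod 4 = 3, 17787 mod 4 = 3; sign now +1
(17787/5935) = (5917/5935)   [reduce mod 5935]
reciprocity: (5917/5935) = +1·(5935/5917) since 5917 mod 4 = 1, 5935 mod 4 = 3; sign now +1
(5935/5917) = (18/5917)   [reduce mod 5917]
18 = 2^1·9; (2/5917) = -1 since 5917 mod 8 = 5, so (18/5917) = (-1)^1·(9/5917); sign now -1
reciprocity: (9/5917) = +1·(5917/9) since 9 mod 4 = 1, 5917 mod 4 = 1; sign now -1
(5917/9) = (4/9)   [reduce mod 9]
4 = 2^2·1; (2/9) = +1 since 9 mod 8 = 1, so (4/9) = (+1)^2·(1/9); sign now -1
(1/9) = 1; final value = sign = -1

-1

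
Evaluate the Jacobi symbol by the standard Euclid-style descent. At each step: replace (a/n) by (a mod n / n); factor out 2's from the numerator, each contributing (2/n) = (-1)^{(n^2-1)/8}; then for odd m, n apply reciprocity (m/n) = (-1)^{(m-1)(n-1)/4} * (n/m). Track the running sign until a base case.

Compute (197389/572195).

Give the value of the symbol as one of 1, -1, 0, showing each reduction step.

flip (197389/572195) -> (572195/197389): both odd, 197389 mod 4 = 1, 572195 mod 4 = 3, so the flip contributes +1; sign now +1
(572195/197389): 572195 mod 197389 = 177417, so (572195/197389) = (177417/197389)
flip (177417/197389) -> (197389/177417): both odd, 177417 mod 4 = 1, 197389 mod 4 = 1, so the flip contributes +1; sign now +1
(197389/177417): 197389 mod 177417 = 19972, so (197389/177417) = (19972/177417)
factor out 2^2: 19972 = 2^2·4993; with 177417 mod 8 = 1, (2/177417) = +1; sign now +1; continue with (4993/177417)
flip (4993/177417) -> (177417/4993): both odd, 4993 mod 4 = 1, 177417 mod 4 = 1, so the flip contributes +1; sign now +1
(177417/4993): 177417 mod 4993 = 2662, so (177417/4993) = (2662/4993)
factor out 2^1: 2662 = 2^1·1331; with 4993 mod 8 = 1, (2/4993) = +1; sign now +1; continue with (1331/4993)
flip (1331/4993) -> (4993/1331): both odd, 1331 mod 4 = 3, 4993 mod 4 = 1, so the flip contributes +1; sign now +1
(4993/1331): 4993 mod 1331 = 1000, so (4993/1331) = (1000/1331)
factor out 2^3: 1000 = 2^3·125; with 1331 mod 8 = 3, (2/1331) = -1; sign now -1; continue with (125/1331)
flip (125/1331) -> (1331/125): both odd, 125 mod 4 = 1, 1331 mod 4 = 3, so the flip contributes +1; sign now -1
(1331/125): 1331 mod 125 = 81, so (1331/125) = (81/125)
flip (81/125) -> (125/81): both odd, 81 mod 4 = 1, 125 mod 4 = 1, so the flip contributes +1; sign now -1
(125/81): 125 mod 81 = 44, so (125/81) = (44/81)
factor out 2^2: 44 = 2^2·11; with 81 mod 8 = 1, (2/81) = +1; sign now -1; continue with (11/81)
flip (11/81) -> (81/11): both odd, 11 mod 4 = 3, 81 mod 4 = 1, so the flip contributes +1; sign now -1
(81/11): 81 mod 11 = 4, so (81/11) = (4/11)
factor out 2^2: 4 = 2^2·1; with 11 mod 8 = 3, (2/11) = -1; sign now -1; continue with (1/11)
reached (1/11) = 1, so the symbol is -1

-1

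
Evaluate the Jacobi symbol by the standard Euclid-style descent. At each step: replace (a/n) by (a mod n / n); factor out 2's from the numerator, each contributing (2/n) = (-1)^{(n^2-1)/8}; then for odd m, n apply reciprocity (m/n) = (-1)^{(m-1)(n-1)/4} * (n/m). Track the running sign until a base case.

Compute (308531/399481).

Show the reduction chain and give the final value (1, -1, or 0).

flip (308531/399481) -> (399481/308531): both odd, 308531 mod 4 = 3, 399481 mod 4 = 1, so the flip contributes +1; sign now +1
(399481/308531): 399481 mod 308531 = 90950, so (399481/308531) = (90950/308531)
factor out 2^1: 90950 = 2^1·45475; with 308531 mod 8 = 3, (2/308531) = -1; sign now -1; continue with (45475/308531)
flip (45475/308531) -> (308531/45475): both odd, 45475 mod 4 = 3, 308531 mod 4 = 3, so the flip contributes -1; sign now +1
(308531/45475): 308531 mod 45475 = 35681, so (308531/45475) = (35681/45475)
flip (35681/45475) -> (45475/35681): both odd, 35681 mod 4 = 1, 45475 mod 4 = 3, so the flip contributes +1; sign now +1
(45475/35681): 45475 mod 35681 = 9794, so (45475/35681) = (9794/35681)
factor out 2^1: 9794 = 2^1·4897; with 35681 mod 8 = 1, (2/35681) = +1; sign now +1; continue with (4897/35681)
flip (4897/35681) -> (35681/4897): both odd, 4897 mod 4 = 1, 35681 mod 4 = 1, so the flip contributes +1; sign now +1
(35681/4897): 35681 mod 4897 = 1402, so (35681/4897) = (1402/4897)
factor out 2^1: 1402 = 2^1·701; with 4897 mod 8 = 1, (2/4897) = +1; sign now +1; continue with (701/4897)
flip (701/4897) -> (4897/701): both odd, 701 mod 4 = 1, 4897 mod 4 = 1, so the flip contributes +1; sign now +1
(4897/701): 4897 mod 701 = 691, so (4897/701) = (691/701)
flip (691/701) -> (701/691): both odd, 691 mod 4 = 3, 701 mod 4 = 1, so the flip contributes +1; sign now +1
(701/691): 701 mod 691 = 10, so (701/691) = (10/691)
factor out 2^1: 10 = 2^1·5; with 691 mod 8 = 3, (2/691) = -1; sign now -1; continue with (5/691)
flip (5/691) -> (691/5): both odd, 5 mod 4 = 1, 691 mod 4 = 3, so the flip contributes +1; sign now -1
(691/5): 691 mod 5 = 1, so (691/5) = (1/5)
reached (1/5) = 1, so the symbol is -1

-1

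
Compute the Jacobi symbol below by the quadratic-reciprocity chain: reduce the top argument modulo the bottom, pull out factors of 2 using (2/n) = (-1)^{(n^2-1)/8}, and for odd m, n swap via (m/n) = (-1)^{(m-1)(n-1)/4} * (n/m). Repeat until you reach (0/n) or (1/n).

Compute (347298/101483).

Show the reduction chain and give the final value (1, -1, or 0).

1

(347298/101483): 347298 mod 101483 = 42849, so (347298/101483) = (42849/101483)
flip (42849/101483) -> (101483/42849): both odd, 42849 mod 4 = 1, 101483 mod 4 = 3, so the flip contributes +1; sign now +1
(101483/42849): 101483 mod 42849 = 15785, so (101483/42849) = (15785/42849)
flip (15785/42849) -> (42849/15785): both odd, 15785 mod 4 = 1, 42849 mod 4 = 1, so the flip contributes +1; sign now +1
(42849/15785): 42849 mod 15785 = 11279, so (42849/15785) = (11279/15785)
flip (11279/15785) -> (15785/11279): both odd, 11279 mod 4 = 3, 15785 mod 4 = 1, so the flip contributes +1; sign now +1
(15785/11279): 15785 mod 11279 = 4506, so (15785/11279) = (4506/11279)
factor out 2^1: 4506 = 2^1·2253; with 11279 mod 8 = 7, (2/11279) = +1; sign now +1; continue with (2253/11279)
flip (2253/11279) -> (11279/2253): both odd, 2253 mod 4 = 1, 11279 mod 4 = 3, so the flip contributes +1; sign now +1
(11279/2253): 11279 mod 2253 = 14, so (11279/2253) = (14/2253)
factor out 2^1: 14 = 2^1·7; with 2253 mod 8 = 5, (2/2253) = -1; sign now -1; continue with (7/2253)
flip (7/2253) -> (2253/7): both odd, 7 mod 4 = 3, 2253 mod 4 = 1, so the flip contributes +1; sign now -1
(2253/7): 2253 mod 7 = 6, so (2253/7) = (6/7)
factor out 2^1: 6 = 2^1·3; with 7 mod 8 = 7, (2/7) = +1; sign now -1; continue with (3/7)
flip (3/7) -> (7/3): both odd, 3 mod 4 = 3, 7 mod 4 = 3, so the flip contributes -1; sign now +1
(7/3): 7 mod 3 = 1, so (7/3) = (1/3)
reached (1/3) = 1, so the symbol is +1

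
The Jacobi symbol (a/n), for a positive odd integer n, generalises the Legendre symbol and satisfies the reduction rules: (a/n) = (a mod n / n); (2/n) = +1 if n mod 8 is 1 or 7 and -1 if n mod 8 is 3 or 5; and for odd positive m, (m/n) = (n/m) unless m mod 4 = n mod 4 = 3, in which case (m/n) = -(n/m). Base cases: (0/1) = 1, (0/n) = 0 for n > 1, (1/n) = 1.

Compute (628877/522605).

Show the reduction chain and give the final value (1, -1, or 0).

(628877/522605) = (106272/522605)   [reduce mod 522605]
106272 = 2^5·3321; (2/522605) = -1 since 522605 mod 8 = 5, so (106272/522605) = (-1)^5·(3321/522605); sign now -1
reciprocity: (3321/522605) = +1·(522605/3321) since 3321 mod 4 = 1, 522605 mod 4 = 1; sign now -1
(522605/3321) = (1208/3321)   [reduce mod 3321]
1208 = 2^3·151; (2/3321) = +1 since 3321 mod 8 = 1, so (1208/3321) = (+1)^3·(151/3321); sign now -1
reciprocity: (151/3321) = +1·(3321/151) since 151 mod 4 = 3, 3321 mod 4 = 1; sign now -1
(3321/151) = (150/151)   [reduce mod 151]
150 = 2^1·75; (2/151) = +1 since 151 mod 8 = 7, so (150/151) = (+1)^1·(75/151); sign now -1
reciprocity: (75/151) = -1·(151/75) since 75 mod 4 = 3, 151 mod 4 = 3; sign now +1
(151/75) = (1/75)   [reduce mod 75]
(1/75) = 1; final value = sign = +1

1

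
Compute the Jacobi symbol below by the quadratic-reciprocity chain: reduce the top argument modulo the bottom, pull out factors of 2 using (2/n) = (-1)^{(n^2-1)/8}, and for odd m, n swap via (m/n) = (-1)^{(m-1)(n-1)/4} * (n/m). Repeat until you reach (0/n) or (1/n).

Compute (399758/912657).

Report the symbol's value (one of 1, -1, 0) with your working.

399758 = 2^1·199879; (2/912657) = +1 since 912657 mod 8 = 1, so (399758/912657) = (+1)^1·(199879/912657); sign now +1
reciprocity: (199879/912657) = +1·(912657/199879) since 199879 mod 4 = 3, 912657 mod 4 = 1; sign now +1
(912657/199879) = (113141/199879)   [reduce mod 199879]
reciprocity: (113141/199879) = +1·(199879/113141) since 113141 mod 4 = 1, 199879 mod 4 = 3; sign now +1
(199879/113141) = (86738/113141)   [reduce mod 113141]
86738 = 2^1·43369; (2/113141) = -1 since 113141 mod 8 = 5, so (86738/113141) = (-1)^1·(43369/113141); sign now -1
reciprocity: (43369/113141) = +1·(113141/43369) since 43369 mod 4 = 1, 113141 mod 4 = 1; sign now -1
(113141/43369) = (26403/43369)   [reduce mod 43369]
reciprocity: (26403/43369) = +1·(43369/26403) since 26403 mod 4 = 3, 43369 mod 4 = 1; sign now -1
(43369/26403) = (16966/26403)   [reduce mod 26403]
16966 = 2^1·8483; (2/26403) = -1 since 26403 mod 8 = 3, so (16966/26403) = (-1)^1·(8483/26403); sign now +1
reciprocity: (8483/26403) = -1·(26403/8483) since 8483 mod 4 = 3, 26403 mod 4 = 3; sign now -1
(26403/8483) = (954/8483)   [reduce mod 8483]
954 = 2^1·477; (2/8483) = -1 since 8483 mod 8 = 3, so (954/8483) = (-1)^1·(477/8483); sign now +1
reciprocity: (477/8483) = +1·(8483/477) since 477 mod 4 = 1, 8483 mod 4 = 3; sign now +1
(8483/477) = (374/477)   [reduce mod 477]
374 = 2^1·187; (2/477) = -1 since 477 mod 8 = 5, so (374/477) = (-1)^1·(187/477); sign now -1
reciprocity: (187/477) = +1·(477/187) since 187 mod 4 = 3, 477 mod 4 = 1; sign now -1
(477/187) = (103/187)   [reduce mod 187]
reciprocity: (103/187) = -1·(187/103) since 103 mod 4 = 3, 187 mod 4 = 3; sign now +1
(187/103) = (84/103)   [reduce mod 103]
84 = 2^2·21; (2/103) = +1 since 103 mod 8 = 7, so (84/103) = (+1)^2·(21/103); sign now +1
reciprocity: (21/103) = +1·(103/21) since 21 mod 4 = 1, 103 mod 4 = 3; sign now +1
(103/21) = (19/21)   [reduce mod 21]
reciprocity: (19/21) = +1·(21/19) since 19 mod 4 = 3, 21 mod 4 = 1; sign now +1
(21/19) = (2/19)   [reduce mod 19]
2 = 2^1·1; (2/19) = -1 since 19 mod 8 = 3, so (2/19) = (-1)^1·(1/19); sign now -1
(1/19) = 1; final value = sign = -1

-1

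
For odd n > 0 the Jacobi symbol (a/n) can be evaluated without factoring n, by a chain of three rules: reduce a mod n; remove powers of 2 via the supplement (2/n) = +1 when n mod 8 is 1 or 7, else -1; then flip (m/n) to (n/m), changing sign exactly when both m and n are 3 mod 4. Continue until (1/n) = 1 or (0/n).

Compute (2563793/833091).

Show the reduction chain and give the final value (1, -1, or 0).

(2563793/833091): 2563793 mod 833091 = 64520, so (2563793/833091) = (64520/833091)
factor out 2^3: 64520 = 2^3·8065; with 833091 mod 8 = 3, (2/833091) = -1; sign now -1; continue with (8065/833091)
flip (8065/833091) -> (833091/8065): both odd, 8065 mod 4 = 1, 833091 mod 4 = 3, so the flip contributes +1; sign now -1
(833091/8065): 833091 mod 8065 = 2396, so (833091/8065) = (2396/8065)
factor out 2^2: 2396 = 2^2·599; with 8065 mod 8 = 1, (2/8065) = +1; sign now -1; continue with (599/8065)
flip (599/8065) -> (8065/599): both odd, 599 mod 4 = 3, 8065 mod 4 = 1, so the flip contributes +1; sign now -1
(8065/599): 8065 mod 599 = 278, so (8065/599) = (278/599)
factor out 2^1: 278 = 2^1·139; with 599 mod 8 = 7, (2/599) = +1; sign now -1; continue with (139/599)
flip (139/599) -> (599/139): both odd, 139 mod 4 = 3, 599 mod 4 = 3, so the flip contributes -1; sign now +1
(599/139): 599 mod 139 = 43, so (599/139) = (43/139)
flip (43/139) -> (139/43): both odd, 43 mod 4 = 3, 139 mod 4 = 3, so the flip contributes -1; sign now -1
(139/43): 139 mod 43 = 10, so (139/43) = (10/43)
factor out 2^1: 10 = 2^1·5; with 43 mod 8 = 3, (2/43) = -1; sign now +1; continue with (5/43)
flip (5/43) -> (43/5): both odd, 5 mod 4 = 1, 43 mod 4 = 3, so the flip contributes +1; sign now +1
(43/5): 43 mod 5 = 3, so (43/5) = (3/5)
flip (3/5) -> (5/3): both odd, 3 mod 4 = 3, 5 mod 4 = 1, so the flip contributes +1; sign now +1
(5/3): 5 mod 3 = 2, so (5/3) = (2/3)
factor out 2^1: 2 = 2^1·1; with 3 mod 8 = 3, (2/3) = -1; sign now -1; continue with (1/3)
reached (1/3) = 1, so the symbol is -1

-1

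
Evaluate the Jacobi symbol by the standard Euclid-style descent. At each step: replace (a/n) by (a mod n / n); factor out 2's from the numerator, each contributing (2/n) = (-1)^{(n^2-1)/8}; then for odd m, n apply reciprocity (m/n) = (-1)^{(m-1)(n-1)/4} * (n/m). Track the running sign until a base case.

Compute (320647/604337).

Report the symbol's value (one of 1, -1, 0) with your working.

-1

flip (320647/604337) -> (604337/320647): both odd, 320647 mod 4 = 3, 604337 mod 4 = 1, so the flip contributes +1; sign now +1
(604337/320647): 604337 mod 320647 = 283690, so (604337/320647) = (283690/320647)
factor out 2^1: 283690 = 2^1·141845; with 320647 mod 8 = 7, (2/320647) = +1; sign now +1; continue with (141845/320647)
flip (141845/320647) -> (320647/141845): both odd, 141845 mod 4 = 1, 320647 mod 4 = 3, so the flip contributes +1; sign now +1
(320647/141845): 320647 mod 141845 = 36957, so (320647/141845) = (36957/141845)
flip (36957/141845) -> (141845/36957): both odd, 36957 mod 4 = 1, 141845 mod 4 = 1, so the flip contributes +1; sign now +1
(141845/36957): 141845 mod 36957 = 30974, so (141845/36957) = (30974/36957)
factor out 2^1: 30974 = 2^1·15487; with 36957 mod 8 = 5, (2/36957) = -1; sign now -1; continue with (15487/36957)
flip (15487/36957) -> (36957/15487): both odd, 15487 mod 4 = 3, 36957 mod 4 = 1, so the flip contributes +1; sign now -1
(36957/15487): 36957 mod 15487 = 5983, so (36957/15487) = (5983/15487)
flip (5983/15487) -> (15487/5983): both odd, 5983 mod 4 = 3, 15487 mod 4 = 3, so the flip contributes -1; sign now +1
(15487/5983): 15487 mod 5983 = 3521, so (15487/5983) = (3521/5983)
flip (3521/5983) -> (5983/3521): both odd, 3521 mod 4 = 1, 5983 mod 4 = 3, so the flip contributes +1; sign now +1
(5983/3521): 5983 mod 3521 = 2462, so (5983/3521) = (2462/3521)
factor out 2^1: 2462 = 2^1·1231; with 3521 mod 8 = 1, (2/3521) = +1; sign now +1; continue with (1231/3521)
flip (1231/3521) -> (3521/1231): both odd, 1231 mod 4 = 3, 3521 mod 4 = 1, so the flip contributes +1; sign now +1
(3521/1231): 3521 mod 1231 = 1059, so (3521/1231) = (1059/1231)
flip (1059/1231) -> (1231/1059): both odd, 1059 mod 4 = 3, 1231 mod 4 = 3, so the flip contributes -1; sign now -1
(1231/1059): 1231 mod 1059 = 172, so (1231/1059) = (172/1059)
factor out 2^2: 172 = 2^2·43; with 1059 mod 8 = 3, (2/1059) = -1; sign now -1; continue with (43/1059)
flip (43/1059) -> (1059/43): both odd, 43 mod 4 = 3, 1059 mod 4 = 3, so the flip contributes -1; sign now +1
(1059/43): 1059 mod 43 = 27, so (1059/43) = (27/43)
flip (27/43) -> (43/27): both odd, 27 mod 4 = 3, 43 mod 4 = 3, so the flip contributes -1; sign now -1
(43/27): 43 mod 27 = 16, so (43/27) = (16/27)
factor out 2^4: 16 = 2^4·1; with 27 mod 8 = 3, (2/27) = -1; sign now -1; continue with (1/27)
reached (1/27) = 1, so the symbol is -1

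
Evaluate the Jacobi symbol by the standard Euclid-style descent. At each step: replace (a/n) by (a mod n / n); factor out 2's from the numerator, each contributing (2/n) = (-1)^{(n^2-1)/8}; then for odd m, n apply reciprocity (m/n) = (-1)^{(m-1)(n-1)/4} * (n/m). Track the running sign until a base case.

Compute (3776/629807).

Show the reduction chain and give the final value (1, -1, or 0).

factor out 2^6: 3776 = 2^6·59; with 629807 mod 8 = 7, (2/629807) = +1; sign now +1; continue with (59/629807)
flip (59/629807) -> (629807/59): both odd, 59 mod 4 = 3, 629807 mod 4 = 3, so the flip contributes -1; sign now -1
(629807/59): 629807 mod 59 = 41, so (629807/59) = (41/59)
flip (41/59) -> (59/41): both odd, 41 mod 4 = 1, 59 mod 4 = 3, so the flip contributes +1; sign now -1
(59/41): 59 mod 41 = 18, so (59/41) = (18/41)
factor out 2^1: 18 = 2^1·9; with 41 mod 8 = 1, (2/41) = +1; sign now -1; continue with (9/41)
flip (9/41) -> (41/9): both odd, 9 mod 4 = 1, 41 mod 4 = 1, so the flip contributes +1; sign now -1
(41/9): 41 mod 9 = 5, so (41/9) = (5/9)
flip (5/9) -> (9/5): both odd, 5 mod 4 = 1, 9 mod 4 = 1, so the flip contributes +1; sign now -1
(9/5): 9 mod 5 = 4, so (9/5) = (4/5)
factor out 2^2: 4 = 2^2·1; with 5 mod 8 = 5, (2/5) = -1; sign now -1; continue with (1/5)
reached (1/5) = 1, so the symbol is -1

-1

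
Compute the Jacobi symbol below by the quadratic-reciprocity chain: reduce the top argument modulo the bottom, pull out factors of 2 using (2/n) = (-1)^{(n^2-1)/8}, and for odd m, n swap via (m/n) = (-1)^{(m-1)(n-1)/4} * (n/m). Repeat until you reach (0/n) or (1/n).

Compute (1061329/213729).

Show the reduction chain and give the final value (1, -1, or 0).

(1061329/213729) = (206413/213729)   [reduce mod 213729]
reciprocity: (206413/213729) = +1·(213729/206413) since 206413 mod 4 = 1, 213729 mod 4 = 1; sign now +1
(213729/206413) = (7316/206413)   [reduce mod 206413]
7316 = 2^2·1829; (2/206413) = -1 since 206413 mod 8 = 5, so (7316/206413) = (-1)^2·(1829/206413); sign now +1
reciprocity: (1829/206413) = +1·(206413/1829) since 1829 mod 4 = 1, 206413 mod 4 = 1; sign now +1
(206413/1829) = (1565/1829)   [reduce mod 1829]
reciprocity: (1565/1829) = +1·(1829/1565) since 1565 mod 4 = 1, 1829 mod 4 = 1; sign now +1
(1829/1565) = (264/1565)   [reduce mod 1565]
264 = 2^3·33; (2/1565) = -1 since 1565 mod 8 = 5, so (264/1565) = (-1)^3·(33/1565); sign now -1
reciprocity: (33/1565) = +1·(1565/33) since 33 mod 4 = 1, 1565 mod 4 = 1; sign now -1
(1565/33) = (14/33)   [reduce mod 33]
14 = 2^1·7; (2/33) = +1 since 33 mod 8 = 1, so (14/33) = (+1)^1·(7/33); sign now -1
reciprocity: (7/33) = +1·(33/7) since 7 mod 4 = 3, 33 mod 4 = 1; sign now -1
(33/7) = (5/7)   [reduce mod 7]
reciprocity: (5/7) = +1·(7/5) since 5 mod 4 = 1, 7 mod 4 = 3; sign now -1
(7/5) = (2/5)   [reduce mod 5]
2 = 2^1·1; (2/5) = -1 since 5 mod 8 = 5, so (2/5) = (-1)^1·(1/5); sign now +1
(1/5) = 1; final value = sign = +1

1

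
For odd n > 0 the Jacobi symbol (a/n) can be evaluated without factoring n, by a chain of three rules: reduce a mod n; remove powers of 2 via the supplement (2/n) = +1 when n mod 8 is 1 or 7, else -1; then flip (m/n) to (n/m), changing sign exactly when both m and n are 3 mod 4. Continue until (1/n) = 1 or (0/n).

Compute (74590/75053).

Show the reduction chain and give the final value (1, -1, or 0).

factor out 2^1: 74590 = 2^1·37295; with 75053 mod 8 = 5, (2/75053) = -1; sign now -1; continue with (37295/75053)
flip (37295/75053) -> (75053/37295): both odd, 37295 mod 4 = 3, 75053 mod 4 = 1, so the flip contributes +1; sign now -1
(75053/37295): 75053 mod 37295 = 463, so (75053/37295) = (463/37295)
flip (463/37295) -> (37295/463): both odd, 463 mod 4 = 3, 37295 mod 4 = 3, so the flip contributes -1; sign now +1
(37295/463): 37295 mod 463 = 255, so (37295/463) = (255/463)
flip (255/463) -> (463/255): both odd, 255 mod 4 = 3, 463 mod 4 = 3, so the flip contributes -1; sign now -1
(463/255): 463 mod 255 = 208, so (463/255) = (208/255)
factor out 2^4: 208 = 2^4·13; with 255 mod 8 = 7, (2/255) = +1; sign now -1; continue with (13/255)
flip (13/255) -> (255/13): both odd, 13 mod 4 = 1, 255 mod 4 = 3, so the flip contributes +1; sign now -1
(255/13): 255 mod 13 = 8, so (255/13) = (8/13)
factor out 2^3: 8 = 2^3·1; with 13 mod 8 = 5, (2/13) = -1; sign now +1; continue with (1/13)
reached (1/13) = 1, so the symbol is +1

1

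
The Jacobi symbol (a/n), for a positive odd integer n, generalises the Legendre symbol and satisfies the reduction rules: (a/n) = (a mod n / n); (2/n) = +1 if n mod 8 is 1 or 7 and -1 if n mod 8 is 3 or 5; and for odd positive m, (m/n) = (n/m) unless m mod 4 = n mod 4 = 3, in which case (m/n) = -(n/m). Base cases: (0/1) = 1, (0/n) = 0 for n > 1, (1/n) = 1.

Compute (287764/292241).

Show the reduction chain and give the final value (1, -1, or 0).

-1

factor out 2^2: 287764 = 2^2·71941; with 292241 mod 8 = 1, (2/292241) = +1; sign now +1; continue with (71941/292241)
flip (71941/292241) -> (292241/71941): both odd, 71941 mod 4 = 1, 292241 mod 4 = 1, so the flip contributes +1; sign now +1
(292241/71941): 292241 mod 71941 = 4477, so (292241/71941) = (4477/71941)
flip (4477/71941) -> (71941/4477): both odd, 4477 mod 4 = 1, 71941 mod 4 = 1, so the flip contributes +1; sign now +1
(71941/4477): 71941 mod 4477 = 309, so (71941/4477) = (309/4477)
flip (309/4477) -> (4477/309): both odd, 309 mod 4 = 1, 4477 mod 4 = 1, so the flip contributes +1; sign now +1
(4477/309): 4477 mod 309 = 151, so (4477/309) = (151/309)
flip (151/309) -> (309/151): both odd, 151 mod 4 = 3, 309 mod 4 = 1, so the flip contributes +1; sign now +1
(309/151): 309 mod 151 = 7, so (309/151) = (7/151)
flip (7/151) -> (151/7): both odd, 7 mod 4 = 3, 151 mod 4 = 3, so the flip contributes -1; sign now -1
(151/7): 151 mod 7 = 4, so (151/7) = (4/7)
factor out 2^2: 4 = 2^2·1; with 7 mod 8 = 7, (2/7) = +1; sign now -1; continue with (1/7)
reached (1/7) = 1, so the symbol is -1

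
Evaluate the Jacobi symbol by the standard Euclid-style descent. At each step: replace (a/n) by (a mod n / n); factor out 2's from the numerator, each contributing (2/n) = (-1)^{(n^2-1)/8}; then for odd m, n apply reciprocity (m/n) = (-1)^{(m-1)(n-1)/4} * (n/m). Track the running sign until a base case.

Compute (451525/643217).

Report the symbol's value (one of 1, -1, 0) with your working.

-1

flip (451525/643217) -> (643217/451525): both odd, 451525 mod 4 = 1, 643217 mod 4 = 1, so the flip contributes +1; sign now +1
(643217/451525): 643217 mod 451525 = 191692, so (643217/451525) = (191692/451525)
factor out 2^2: 191692 = 2^2·47923; with 451525 mod 8 = 5, (2/451525) = -1; sign now +1; continue with (47923/451525)
flip (47923/451525) -> (451525/47923): both odd, 47923 mod 4 = 3, 451525 mod 4 = 1, so the flip contributes +1; sign now +1
(451525/47923): 451525 mod 47923 = 20218, so (451525/47923) = (20218/47923)
factor out 2^1: 20218 = 2^1·10109; with 47923 mod 8 = 3, (2/47923) = -1; sign now -1; continue with (10109/47923)
flip (10109/47923) -> (47923/10109): both odd, 10109 mod 4 = 1, 47923 mod 4 = 3, so the flip contributes +1; sign now -1
(47923/10109): 47923 mod 10109 = 7487, so (47923/10109) = (7487/10109)
flip (7487/10109) -> (10109/7487): both odd, 7487 mod 4 = 3, 10109 mod 4 = 1, so the flip contributes +1; sign now -1
(10109/7487): 10109 mod 7487 = 2622, so (10109/7487) = (2622/7487)
factor out 2^1: 2622 = 2^1·1311; with 7487 mod 8 = 7, (2/7487) = +1; sign now -1; continue with (1311/7487)
flip (1311/7487) -> (7487/1311): both odd, 1311 mod 4 = 3, 7487 mod 4 = 3, so the flip contributes -1; sign now +1
(7487/1311): 7487 mod 1311 = 932, so (7487/1311) = (932/1311)
factor out 2^2: 932 = 2^2·233; with 1311 mod 8 = 7, (2/1311) = +1; sign now +1; continue with (233/1311)
flip (233/1311) -> (1311/233): both odd, 233 mod 4 = 1, 1311 mod 4 = 3, so the flip contributes +1; sign now +1
(1311/233): 1311 mod 233 = 146, so (1311/233) = (146/233)
factor out 2^1: 146 = 2^1·73; with 233 mod 8 = 1, (2/233) = +1; sign now +1; continue with (73/233)
flip (73/233) -> (233/73): both odd, 73 mod 4 = 1, 233 mod 4 = 1, so the flip contributes +1; sign now +1
(233/73): 233 mod 73 = 14, so (233/73) = (14/73)
factor out 2^1: 14 = 2^1·7; with 73 mod 8 = 1, (2/73) = +1; sign now +1; continue with (7/73)
flip (7/73) -> (73/7): both odd, 7 mod 4 = 3, 73 mod 4 = 1, so the flip contributes +1; sign now +1
(73/7): 73 mod 7 = 3, so (73/7) = (3/7)
flip (3/7) -> (7/3): both odd, 3 mod 4 = 3, 7 mod 4 = 3, so the flip contributes -1; sign now -1
(7/3): 7 mod 3 = 1, so (7/3) = (1/3)
reached (1/3) = 1, so the symbol is -1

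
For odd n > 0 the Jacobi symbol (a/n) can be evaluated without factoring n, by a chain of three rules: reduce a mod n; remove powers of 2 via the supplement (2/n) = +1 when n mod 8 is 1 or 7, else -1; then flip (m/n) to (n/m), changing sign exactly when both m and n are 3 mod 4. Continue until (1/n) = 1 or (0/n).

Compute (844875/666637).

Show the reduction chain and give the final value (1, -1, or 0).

(844875/666637): 844875 mod 666637 = 178238, so (844875/666637) = (178238/666637)
factor out 2^1: 178238 = 2^1·89119; with 666637 mod 8 = 5, (2/666637) = -1; sign now -1; continue with (89119/666637)
flip (89119/666637) -> (666637/89119): both odd, 89119 mod 4 = 3, 666637 mod 4 = 1, so the flip contributes +1; sign now -1
(666637/89119): 666637 mod 89119 = 42804, so (666637/89119) = (42804/89119)
factor out 2^2: 42804 = 2^2·10701; with 89119 mod 8 = 7, (2/89119) = +1; sign now -1; continue with (10701/89119)
flip (10701/89119) -> (89119/10701): both odd, 10701 mod 4 = 1, 89119 mod 4 = 3, so the flip contributes +1; sign now -1
(89119/10701): 89119 mod 10701 = 3511, so (89119/10701) = (3511/10701)
flip (3511/10701) -> (10701/3511): both odd, 3511 mod 4 = 3, 10701 mod 4 = 1, so the flip contributes +1; sign now -1
(10701/3511): 10701 mod 3511 = 168, so (10701/3511) = (168/3511)
factor out 2^3: 168 = 2^3·21; with 3511 mod 8 = 7, (2/3511) = +1; sign now -1; continue with (21/3511)
flip (21/3511) -> (3511/21): both odd, 21 mod 4 = 1, 3511 mod 4 = 3, so the flip contributes +1; sign now -1
(3511/21): 3511 mod 21 = 4, so (3511/21) = (4/21)
factor out 2^2: 4 = 2^2·1; with 21 mod 8 = 5, (2/21) = -1; sign now -1; continue with (1/21)
reached (1/21) = 1, so the symbol is -1

-1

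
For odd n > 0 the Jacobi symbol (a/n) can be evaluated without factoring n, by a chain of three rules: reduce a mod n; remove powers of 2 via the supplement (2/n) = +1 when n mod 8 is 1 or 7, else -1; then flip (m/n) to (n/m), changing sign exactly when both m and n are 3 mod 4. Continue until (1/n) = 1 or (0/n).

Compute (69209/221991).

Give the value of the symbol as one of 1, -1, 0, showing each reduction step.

flip (69209/221991) -> (221991/69209): both odd, 69209 mod 4 = 1, 221991 mod 4 = 3, so the flip contributes +1; sign now +1
(221991/69209): 221991 mod 69209 = 14364, so (221991/69209) = (14364/69209)
factor out 2^2: 14364 = 2^2·3591; with 69209 mod 8 = 1, (2/69209) = +1; sign now +1; continue with (3591/69209)
flip (3591/69209) -> (69209/3591): both odd, 3591 mod 4 = 3, 69209 mod 4 = 1, so the flip contributes +1; sign now +1
(69209/3591): 69209 mod 3591 = 980, so (69209/3591) = (980/3591)
factor out 2^2: 980 = 2^2·245; with 3591 mod 8 = 7, (2/3591) = +1; sign now +1; continue with (245/3591)
flip (245/3591) -> (3591/245): both odd, 245 mod 4 = 1, 3591 mod 4 = 3, so the flip contributes +1; sign now +1
(3591/245): 3591 mod 245 = 161, so (3591/245) = (161/245)
flip (161/245) -> (245/161): both odd, 161 mod 4 = 1, 245 mod 4 = 1, so the flip contributes +1; sign now +1
(245/161): 245 mod 161 = 84, so (245/161) = (84/161)
factor out 2^2: 84 = 2^2·21; with 161 mod 8 = 1, (2/161) = +1; sign now +1; continue with (21/161)
flip (21/161) -> (161/21): both odd, 21 mod 4 = 1, 161 mod 4 = 1, so the flip contributes +1; sign now +1
(161/21): 161 mod 21 = 14, so (161/21) = (14/21)
factor out 2^1: 14 = 2^1·7; with 21 mod 8 = 5, (2/21) = -1; sign now -1; continue with (7/21)
flip (7/21) -> (21/7): both odd, 7 mod 4 = 3, 21 mod 4 = 1, so the flip contributes +1; sign now -1
(21/7): 21 mod 7 = 0, so (21/7) = (0/7)
reached (0/7); gcd(a, n) > 1, so (0/7) = 0 and the symbol is 0

0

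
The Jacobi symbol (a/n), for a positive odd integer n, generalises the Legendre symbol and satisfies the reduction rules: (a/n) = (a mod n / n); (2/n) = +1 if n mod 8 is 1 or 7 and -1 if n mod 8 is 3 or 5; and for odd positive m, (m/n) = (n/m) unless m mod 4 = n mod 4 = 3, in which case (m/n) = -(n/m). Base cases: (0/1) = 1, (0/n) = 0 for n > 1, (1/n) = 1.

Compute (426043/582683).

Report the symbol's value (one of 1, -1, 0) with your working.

reciprocity: (426043/582683) = -1·(582683/426043) since 426043 mod 4 = 3, 582683 mod 4 = 3; sign now -1
(582683/426043) = (156640/426043)   [reduce mod 426043]
156640 = 2^5·4895; (2/426043) = -1 since 426043 mod 8 = 3, so (156640/426043) = (-1)^5·(4895/426043); sign now +1
reciprocity: (4895/426043) = -1·(426043/4895) since 4895 mod 4 = 3, 426043 mod 4 = 3; sign now -1
(426043/4895) = (178/4895)   [reduce mod 4895]
178 = 2^1·89; (2/4895) = +1 since 4895 mod 8 = 7, so (178/4895) = (+1)^1·(89/4895); sign now -1
reciprocity: (89/4895) = +1·(4895/89) since 89 mod 4 = 1, 4895 mod 4 = 3; sign now -1
(4895/89) = (0/89)   [reduce mod 89]
(0/89) = 0   [gcd(a, n) > 1]; final value = 0

0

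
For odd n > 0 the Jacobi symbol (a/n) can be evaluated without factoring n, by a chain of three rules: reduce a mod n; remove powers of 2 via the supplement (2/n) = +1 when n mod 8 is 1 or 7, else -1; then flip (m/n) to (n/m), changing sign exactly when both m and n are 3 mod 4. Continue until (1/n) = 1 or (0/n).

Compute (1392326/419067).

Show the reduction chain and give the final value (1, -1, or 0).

-1

(1392326/419067): 1392326 mod 419067 = 135125, so (1392326/419067) = (135125/419067)
flip (135125/419067) -> (419067/135125): both odd, 135125 mod 4 = 1, 419067 mod 4 = 3, so the flip contributes +1; sign now +1
(419067/135125): 419067 mod 135125 = 13692, so (419067/135125) = (13692/135125)
factor out 2^2: 13692 = 2^2·3423; with 135125 mod 8 = 5, (2/135125) = -1; sign now +1; continue with (3423/135125)
flip (3423/135125) -> (135125/3423): both odd, 3423 mod 4 = 3, 135125 mod 4 = 1, so the flip contributes +1; sign now +1
(135125/3423): 135125 mod 3423 = 1628, so (135125/3423) = (1628/3423)
factor out 2^2: 1628 = 2^2·407; with 3423 mod 8 = 7, (2/3423) = +1; sign now +1; continue with (407/3423)
flip (407/3423) -> (3423/407): both odd, 407 mod 4 = 3, 3423 mod 4 = 3, so the flip contributes -1; sign now -1
(3423/407): 3423 mod 407 = 167, so (3423/407) = (167/407)
flip (167/407) -> (407/167): both odd, 167 mod 4 = 3, 407 mod 4 = 3, so the flip contributes -1; sign now +1
(407/167): 407 mod 167 = 73, so (407/167) = (73/167)
flip (73/167) -> (167/73): both odd, 73 mod 4 = 1, 167 mod 4 = 3, so the flip contributes +1; sign now +1
(167/73): 167 mod 73 = 21, so (167/73) = (21/73)
flip (21/73) -> (73/21): both odd, 21 mod 4 = 1, 73 mod 4 = 1, so the flip contributes +1; sign now +1
(73/21): 73 mod 21 = 10, so (73/21) = (10/21)
factor out 2^1: 10 = 2^1·5; with 21 mod 8 = 5, (2/21) = -1; sign now -1; continue with (5/21)
flip (5/21) -> (21/5): both odd, 5 mod 4 = 1, 21 mod 4 = 1, so the flip contributes +1; sign now -1
(21/5): 21 mod 5 = 1, so (21/5) = (1/5)
reached (1/5) = 1, so the symbol is -1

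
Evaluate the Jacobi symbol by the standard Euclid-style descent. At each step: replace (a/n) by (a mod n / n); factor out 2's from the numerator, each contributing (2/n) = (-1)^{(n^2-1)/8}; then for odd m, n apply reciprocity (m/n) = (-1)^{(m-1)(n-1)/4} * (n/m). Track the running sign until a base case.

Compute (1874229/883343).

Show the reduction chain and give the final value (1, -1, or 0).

(1874229/883343) = (107543/883343)   [reduce mod 883343]
reciprocity: (107543/883343) = -1·(883343/107543) since 107543 mod 4 = 3, 883343 mod 4 = 3; sign now -1
(883343/107543) = (22999/107543)   [reduce mod 107543]
reciprocity: (22999/107543) = -1·(107543/22999) since 22999 mod 4 = 3, 107543 mod 4 = 3; sign now +1
(107543/22999) = (15547/22999)   [reduce mod 22999]
reciprocity: (15547/22999) = -1·(22999/15547) since 15547 mod 4 = 3, 22999 mod 4 = 3; sign now -1
(22999/15547) = (7452/15547)   [reduce mod 15547]
7452 = 2^2·1863; (2/15547) = -1 since 15547 mod 8 = 3, so (7452/15547) = (-1)^2·(1863/15547); sign now -1
reciprocity: (1863/15547) = -1·(15547/1863) since 1863 mod 4 = 3, 15547 mod 4 = 3; sign now +1
(15547/1863) = (643/1863)   [reduce mod 1863]
reciprocity: (643/1863) = -1·(1863/643) since 643 mod 4 = 3, 1863 mod 4 = 3; sign now -1
(1863/643) = (577/643)   [reduce mod 643]
reciprocity: (577/643) = +1·(643/577) since 577 mod 4 = 1, 643 mod 4 = 3; sign now -1
(643/577) = (66/577)   [reduce mod 577]
66 = 2^1·33; (2/577) = +1 since 577 mod 8 = 1, so (66/577) = (+1)^1·(33/577); sign now -1
reciprocity: (33/577) = +1·(577/33) since 33 mod 4 = 1, 577 mod 4 = 1; sign now -1
(577/33) = (16/33)   [reduce mod 33]
16 = 2^4·1; (2/33) = +1 since 33 mod 8 = 1, so (16/33) = (+1)^4·(1/33); sign now -1
(1/33) = 1; final value = sign = -1

-1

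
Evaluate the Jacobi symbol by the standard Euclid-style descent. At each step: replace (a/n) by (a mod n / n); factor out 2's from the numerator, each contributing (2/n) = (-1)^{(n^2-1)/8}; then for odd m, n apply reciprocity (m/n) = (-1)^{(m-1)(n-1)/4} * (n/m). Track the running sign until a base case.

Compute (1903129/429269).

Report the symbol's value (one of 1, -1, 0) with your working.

(1903129/429269): 1903129 mod 429269 = 186053, so (1903129/429269) = (186053/429269)
flip (186053/429269) -> (429269/186053): both odd, 186053 mod 4 = 1, 429269 mod 4 = 1, so the flip contributes +1; sign now +1
(429269/186053): 429269 mod 186053 = 57163, so (429269/186053) = (57163/186053)
flip (57163/186053) -> (186053/57163): both odd, 57163 mod 4 = 3, 186053 mod 4 = 1, so the flip contributes +1; sign now +1
(186053/57163): 186053 mod 57163 = 14564, so (186053/57163) = (14564/57163)
factor out 2^2: 14564 = 2^2·3641; with 57163 mod 8 = 3, (2/57163) = -1; sign now +1; continue with (3641/57163)
flip (3641/57163) -> (57163/3641): both odd, 3641 mod 4 = 1, 57163 mod 4 = 3, so the flip contributes +1; sign now +1
(57163/3641): 57163 mod 3641 = 2548, so (57163/3641) = (2548/3641)
factor out 2^2: 2548 = 2^2·637; with 3641 mod 8 = 1, (2/3641) = +1; sign now +1; continue with (637/3641)
flip (637/3641) -> (3641/637): both odd, 637 mod 4 = 1, 3641 mod 4 = 1, so the flip contributes +1; sign now +1
(3641/637): 3641 mod 637 = 456, so (3641/637) = (456/637)
factor out 2^3: 456 = 2^3·57; with 637 mod 8 = 5, (2/637) = -1; sign now -1; continue with (57/637)
flip (57/637) -> (637/57): both odd, 57 mod 4 = 1, 637 mod 4 = 1, so the flip contributes +1; sign now -1
(637/57): 637 mod 57 = 10, so (637/57) = (10/57)
factor out 2^1: 10 = 2^1·5; with 57 mod 8 = 1, (2/57) = +1; sign now -1; continue with (5/57)
flip (5/57) -> (57/5): both odd, 5 mod 4 = 1, 57 mod 4 = 1, so the flip contributes +1; sign now -1
(57/5): 57 mod 5 = 2, so (57/5) = (2/5)
factor out 2^1: 2 = 2^1·1; with 5 mod 8 = 5, (2/5) = -1; sign now +1; continue with (1/5)
reached (1/5) = 1, so the symbol is +1

1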